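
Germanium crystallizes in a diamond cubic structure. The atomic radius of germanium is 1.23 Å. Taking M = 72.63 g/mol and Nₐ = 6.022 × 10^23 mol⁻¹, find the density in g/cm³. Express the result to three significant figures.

5.26 g/cm³

In a diamond cubic lattice, nearest neighbors lie along the body diagonal with √3·a = 8r, giving a = 5.681 Å = 5.681 × 10^-8 cm.
With Z = 8, ρ = Z·M/(N_A·a³) = 8 × 72.63 / (6.022 × 10²³ × 1.834 × 10^-22) = 5.262 g/cm³.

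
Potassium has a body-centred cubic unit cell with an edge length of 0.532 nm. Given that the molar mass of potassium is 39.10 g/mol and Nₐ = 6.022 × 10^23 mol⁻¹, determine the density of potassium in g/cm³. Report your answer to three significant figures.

0.862 g/cm³

A BCC unit cell contains Z = 2 atoms.
Cell volume: a³ = (0.532 nm)³ = (5.320 × 10^-8 cm)³ = 1.506 × 10^-22 cm³.
ρ = Z·M/(N_A·a³) = 2 × 39.10 / (6.022 × 10²³ × 1.506 × 10^-22) = 0.8624 g/cm³.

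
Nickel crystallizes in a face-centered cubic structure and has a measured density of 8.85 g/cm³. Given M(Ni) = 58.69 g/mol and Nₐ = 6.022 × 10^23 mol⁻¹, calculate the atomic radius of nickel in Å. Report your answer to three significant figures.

For an FCC cell (Z = 4), a³ = Z·M/(N_A·ρ) = 4 × 58.69 / (6.022 × 10²³ × 8.850) = 4.405 × 10^-23 cm³, so a = 3.532 × 10^-8 cm = 3.532 Å.
Atoms touch along the face diagonal, so √2·a = 4r, so r = 0.3536 × a = 1.25 Å.

1.25 Å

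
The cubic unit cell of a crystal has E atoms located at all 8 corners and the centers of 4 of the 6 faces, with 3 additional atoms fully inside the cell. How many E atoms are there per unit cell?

Corner atoms are shared by 8 cells (1/8 each), face atoms by 2 (1/2 each), interior atoms are unshared.
Net atoms = 8 × 1/8 + 4 × 1/2 + 3 = 1 + 2 + 3 = 6.

6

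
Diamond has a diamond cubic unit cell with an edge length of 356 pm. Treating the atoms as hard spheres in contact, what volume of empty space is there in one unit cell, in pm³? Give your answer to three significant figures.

2.98 × 10^7 pm³

In a diamond cubic lattice nearest neighbors lie along the body diagonal with √3·a = 8r, so r = 0.2165a = 77.08 pm.
V_cell = a³ = 4.512 × 10^7 pm³; V_atoms = 8 × (4/3)πr³ = 1.534 × 10^7 pm³.
Empty space = 4.512 × 10^7 − 1.534 × 10^7 = 2.98 × 10^7 pm³.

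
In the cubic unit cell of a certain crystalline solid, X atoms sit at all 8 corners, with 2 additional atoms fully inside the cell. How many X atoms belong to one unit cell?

Corner atoms are shared by 8 cells (1/8 each), interior atoms are unshared.
Net atoms = 8 × 1/8 + 2 = 1 + 2 = 3.

3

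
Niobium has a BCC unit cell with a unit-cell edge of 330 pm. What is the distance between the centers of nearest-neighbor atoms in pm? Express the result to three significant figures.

In a BCC structure, atoms touch along the body diagonal, so √3·a = 4r; the nearest-neighbor distance equals 2r = 0.8660·a.
d = 0.8660 × 330 = 286 pm.

286 pm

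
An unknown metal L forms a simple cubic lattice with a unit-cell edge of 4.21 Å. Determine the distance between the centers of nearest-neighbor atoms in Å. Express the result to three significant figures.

In a simple cubic structure, atoms touch along the cell edge, so a = 2r; the nearest-neighbor distance equals 2r = 1.000·a.
d = 1.000 × 4.21 = 4.21 Å.

4.21 Å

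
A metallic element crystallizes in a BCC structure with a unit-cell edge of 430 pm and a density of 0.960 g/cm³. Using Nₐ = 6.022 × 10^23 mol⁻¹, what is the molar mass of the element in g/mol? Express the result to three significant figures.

23.0 g/mol

A BCC cell has Z = 2 atoms; a = 4.300 × 10^-8 cm.
M = ρ·N_A·a³/Z = 0.960 × 6.022 × 10²³ × 7.951 × 10^-23 / 2 = 23.0 g/mol.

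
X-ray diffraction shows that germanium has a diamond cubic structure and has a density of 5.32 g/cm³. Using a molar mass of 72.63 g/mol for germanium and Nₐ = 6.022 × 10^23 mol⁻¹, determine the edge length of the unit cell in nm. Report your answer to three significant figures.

0.566 nm

With Z = 8 atoms per diamond cubic cell, a³ = Z·M/(N_A·ρ) = 8 × 72.63 / (6.022 × 10²³ × 5.320 g/cm³) = 1.814 × 10^-22 cm³.
a = (1.814 × 10^-22)^(1/3) = 5.660 × 10^-8 cm = 0.566 nm.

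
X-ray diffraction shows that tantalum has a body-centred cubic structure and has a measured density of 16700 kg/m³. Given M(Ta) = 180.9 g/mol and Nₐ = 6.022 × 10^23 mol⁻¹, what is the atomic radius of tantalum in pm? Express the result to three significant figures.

For a BCC cell (Z = 2), a³ = Z·M/(N_A·ρ) = 2 × 180.9 / (6.022 × 10²³ × 16.70) = 3.598 × 10^-23 cm³, so a = 3.301 × 10^-8 cm = 330.1 pm.
Atoms touch along the body diagonal, so √3·a = 4r, so r = 0.4330 × a = 143 pm.

143 pm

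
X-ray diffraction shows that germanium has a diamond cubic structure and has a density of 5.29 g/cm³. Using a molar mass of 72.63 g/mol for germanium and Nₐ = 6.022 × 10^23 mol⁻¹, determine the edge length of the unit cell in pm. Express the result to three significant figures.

With Z = 8 atoms per diamond cubic cell, a³ = Z·M/(N_A·ρ) = 8 × 72.63 / (6.022 × 10²³ × 5.290 g/cm³) = 1.824 × 10^-22 cm³.
a = (1.824 × 10^-22)^(1/3) = 5.671 × 10^-8 cm = 567 pm.

567 pm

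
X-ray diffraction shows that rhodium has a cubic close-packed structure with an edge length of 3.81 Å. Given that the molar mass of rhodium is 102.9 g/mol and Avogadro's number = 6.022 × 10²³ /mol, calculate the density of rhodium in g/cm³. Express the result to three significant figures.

12.4 g/cm³

An FCC unit cell contains Z = 4 atoms.
Cell volume: a³ = (3.81 Å)³ = (3.810 × 10^-8 cm)³ = 5.531 × 10^-23 cm³.
ρ = Z·M/(N_A·a³) = 4 × 102.9 / (6.022 × 10²³ × 5.531 × 10^-23) = 12.36 g/cm³.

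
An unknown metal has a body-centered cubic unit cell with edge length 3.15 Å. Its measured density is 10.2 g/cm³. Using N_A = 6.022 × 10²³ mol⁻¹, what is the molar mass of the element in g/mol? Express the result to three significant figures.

A BCC cell has Z = 2 atoms; a = 3.150 × 10^-8 cm.
M = ρ·N_A·a³/Z = 10.2 × 6.022 × 10²³ × 3.126 × 10^-23 / 2 = 96.0 g/mol.

96.0 g/mol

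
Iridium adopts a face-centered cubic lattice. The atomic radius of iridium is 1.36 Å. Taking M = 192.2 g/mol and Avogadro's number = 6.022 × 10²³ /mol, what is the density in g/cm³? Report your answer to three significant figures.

In an FCC lattice, atoms touch along the face diagonal, so √2·a = 4r, giving a = 3.847 Å = 3.847 × 10^-8 cm.
With Z = 4, ρ = Z·M/(N_A·a³) = 4 × 192.2 / (6.022 × 10²³ × 5.692 × 10^-23) = 22.43 g/cm³.

22.4 g/cm³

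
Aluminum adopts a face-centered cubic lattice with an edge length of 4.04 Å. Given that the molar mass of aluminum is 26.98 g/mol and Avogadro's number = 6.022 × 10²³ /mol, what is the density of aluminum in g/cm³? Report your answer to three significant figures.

An FCC unit cell contains Z = 4 atoms.
Cell volume: a³ = (4.04 Å)³ = (4.040 × 10^-8 cm)³ = 6.594 × 10^-23 cm³.
ρ = Z·M/(N_A·a³) = 4 × 26.98 / (6.022 × 10²³ × 6.594 × 10^-23) = 2.718 g/cm³.

2.72 g/cm³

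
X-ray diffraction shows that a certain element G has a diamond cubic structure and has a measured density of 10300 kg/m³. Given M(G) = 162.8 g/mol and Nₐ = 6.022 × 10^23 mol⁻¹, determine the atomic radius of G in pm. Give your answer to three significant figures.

For a diamond cubic cell (Z = 8), a³ = Z·M/(N_A·ρ) = 8 × 162.8 / (6.022 × 10²³ × 10.30) = 2.100 × 10^-22 cm³, so a = 5.944 × 10^-8 cm = 594.4 pm.
Nearest neighbors lie along the body diagonal with √3·a = 8r, so r = 0.2165 × a = 129 pm.

129 pm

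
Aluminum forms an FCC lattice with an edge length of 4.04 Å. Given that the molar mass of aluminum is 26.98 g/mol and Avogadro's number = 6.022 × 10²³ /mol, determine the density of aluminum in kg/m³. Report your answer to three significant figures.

An FCC unit cell contains Z = 4 atoms.
Cell volume: a³ = (4.04 Å)³ = (4.040 × 10^-8 cm)³ = 6.594 × 10^-23 cm³.
ρ = Z·M/(N_A·a³) = 4 × 26.98 / (6.022 × 10²³ × 6.594 × 10^-23) = 2.718 g/cm³ = 2720 kg/m³.

2720 kg/m³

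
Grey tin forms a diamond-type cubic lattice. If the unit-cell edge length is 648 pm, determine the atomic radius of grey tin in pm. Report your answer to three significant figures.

140 pm

In a diamond cubic lattice, nearest neighbors lie along the body diagonal with √3·a = 8r.
r = √3·a/8 = 1.7321 × 648 / 8 = 140 pm.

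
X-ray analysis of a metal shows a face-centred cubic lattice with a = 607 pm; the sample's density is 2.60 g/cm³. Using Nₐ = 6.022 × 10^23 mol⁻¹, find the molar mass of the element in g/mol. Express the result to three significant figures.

87.5 g/mol

An FCC cell has Z = 4 atoms; a = 6.070 × 10^-8 cm.
M = ρ·N_A·a³/Z = 2.60 × 6.022 × 10²³ × 2.236 × 10^-22 / 4 = 87.5 g/mol.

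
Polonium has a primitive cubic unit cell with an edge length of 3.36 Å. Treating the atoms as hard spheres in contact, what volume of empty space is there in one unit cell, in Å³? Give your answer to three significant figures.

In a simple cubic lattice atoms touch along the cell edge, so a = 2r, so r = 0.5000a = 1.680 Å.
V_cell = a³ = 37.93 Å³; V_atoms = 1 × (4/3)πr³ = 19.86 Å³.
Empty space = 37.93 − 19.86 = 18.1 Å³.

18.1 Å³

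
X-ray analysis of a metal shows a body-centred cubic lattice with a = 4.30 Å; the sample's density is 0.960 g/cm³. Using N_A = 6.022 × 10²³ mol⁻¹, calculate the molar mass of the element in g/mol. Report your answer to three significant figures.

23.0 g/mol

A BCC cell has Z = 2 atoms; a = 4.300 × 10^-8 cm.
M = ρ·N_A·a³/Z = 0.960 × 6.022 × 10²³ × 7.951 × 10^-23 / 2 = 23.0 g/mol.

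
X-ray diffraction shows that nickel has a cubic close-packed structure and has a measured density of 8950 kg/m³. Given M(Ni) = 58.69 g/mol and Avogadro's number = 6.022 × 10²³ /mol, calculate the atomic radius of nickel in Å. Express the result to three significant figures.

For an FCC cell (Z = 4), a³ = Z·M/(N_A·ρ) = 4 × 58.69 / (6.022 × 10²³ × 8.950) = 4.356 × 10^-23 cm³, so a = 3.518 × 10^-8 cm = 3.518 Å.
Atoms touch along the face diagonal, so √2·a = 4r, so r = 0.3536 × a = 1.24 Å.

1.24 Å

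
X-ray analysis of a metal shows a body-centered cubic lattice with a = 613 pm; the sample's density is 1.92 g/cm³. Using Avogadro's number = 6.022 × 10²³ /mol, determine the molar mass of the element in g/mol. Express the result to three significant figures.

133 g/mol

A BCC cell has Z = 2 atoms; a = 6.130 × 10^-8 cm.
M = ρ·N_A·a³/Z = 1.92 × 6.022 × 10²³ × 2.303 × 10^-22 / 2 = 133 g/mol.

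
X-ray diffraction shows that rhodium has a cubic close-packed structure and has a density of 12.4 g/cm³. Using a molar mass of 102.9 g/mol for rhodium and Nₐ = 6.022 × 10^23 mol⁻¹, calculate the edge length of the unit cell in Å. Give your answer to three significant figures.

With Z = 4 atoms per FCC cell, a³ = Z·M/(N_A·ρ) = 4 × 102.9 / (6.022 × 10²³ × 12.40 g/cm³) = 5.512 × 10^-23 cm³.
a = (5.512 × 10^-23)^(1/3) = 3.806 × 10^-8 cm = 3.81 Å.

3.81 Å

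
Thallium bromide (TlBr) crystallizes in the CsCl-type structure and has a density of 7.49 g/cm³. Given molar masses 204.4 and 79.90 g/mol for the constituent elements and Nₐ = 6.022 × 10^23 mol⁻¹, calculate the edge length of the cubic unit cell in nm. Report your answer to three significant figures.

M(TlBr) = 284.3 g/mol; Z = 1 formula unit per cell.
a³ = Z·M/(N_A·ρ) = 1 × 284.3 / (6.022 × 10²³ × 7.49) = 6.303 × 10^-23 cm³, so a = 3.980 × 10^-8 cm = 0.398 nm.

0.398 nm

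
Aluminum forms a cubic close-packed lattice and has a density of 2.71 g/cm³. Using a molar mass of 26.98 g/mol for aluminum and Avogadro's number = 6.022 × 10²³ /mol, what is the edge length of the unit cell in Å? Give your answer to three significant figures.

With Z = 4 atoms per FCC cell, a³ = Z·M/(N_A·ρ) = 4 × 26.98 / (6.022 × 10²³ × 2.710 g/cm³) = 6.613 × 10^-23 cm³.
a = (6.613 × 10^-23)^(1/3) = 4.044 × 10^-8 cm = 4.04 Å.

4.04 Å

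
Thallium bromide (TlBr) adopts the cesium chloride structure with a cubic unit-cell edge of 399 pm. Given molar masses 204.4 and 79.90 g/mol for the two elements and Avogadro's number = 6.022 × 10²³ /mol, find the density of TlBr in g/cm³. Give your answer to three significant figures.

7.43 g/cm³

The cesium chloride structure contains Z = 1 formula unit per cell; M(TlBr) = 204.4 + 79.90 = 284.3 g/mol.
a³ = (3.990 × 10^-8 cm)³ = 6.352 × 10^-23 cm³.
ρ = 1 × 284.3 / (6.022 × 10²³ × 6.352 × 10^-23) = 7.432 g/cm³.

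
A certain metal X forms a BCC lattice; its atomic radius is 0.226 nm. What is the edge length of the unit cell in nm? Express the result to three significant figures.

In a BCC lattice, atoms touch along the body diagonal, so √3·a = 4r.
a = 4r/√3 = 4 × 0.226 / 1.7321 = 0.522 nm.

0.522 nm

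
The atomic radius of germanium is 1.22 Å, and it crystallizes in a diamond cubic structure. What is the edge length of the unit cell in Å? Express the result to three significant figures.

5.63 Å

In a diamond cubic lattice, nearest neighbors lie along the body diagonal with √3·a = 8r.
a = 8r/√3 = 8 × 1.22 / 1.7321 = 5.63 Å.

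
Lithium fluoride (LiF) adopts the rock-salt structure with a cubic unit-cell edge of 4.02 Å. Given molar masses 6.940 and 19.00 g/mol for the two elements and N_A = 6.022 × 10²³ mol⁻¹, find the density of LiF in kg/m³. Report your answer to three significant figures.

The rock-salt structure contains Z = 4 formula units per cell; M(LiF) = 6.940 + 19.00 = 25.94 g/mol.
a³ = (4.020 × 10^-8 cm)³ = 6.496 × 10^-23 cm³.
ρ = 4 × 25.94 / (6.022 × 10²³ × 6.496 × 10^-23) = 2.652 g/cm³ = 2650 kg/m³.

2650 kg/m³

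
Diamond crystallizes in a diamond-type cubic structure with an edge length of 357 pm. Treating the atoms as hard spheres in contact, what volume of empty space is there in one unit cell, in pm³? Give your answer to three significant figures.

3.00 × 10^7 pm³

In a diamond cubic lattice nearest neighbors lie along the body diagonal with √3·a = 8r, so r = 0.2165a = 77.29 pm.
V_cell = a³ = 4.550 × 10^7 pm³; V_atoms = 8 × (4/3)πr³ = 1.547 × 10^7 pm³.
Empty space = 4.550 × 10^7 − 1.547 × 10^7 = 3.00 × 10^7 pm³.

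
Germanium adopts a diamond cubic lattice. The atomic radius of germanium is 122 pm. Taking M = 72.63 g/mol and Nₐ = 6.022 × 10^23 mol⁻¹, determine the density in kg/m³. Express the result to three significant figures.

In a diamond cubic lattice, nearest neighbors lie along the body diagonal with √3·a = 8r, giving a = 563.5 pm = 5.635 × 10^-8 cm.
With Z = 8, ρ = Z·M/(N_A·a³) = 8 × 72.63 / (6.022 × 10²³ × 1.789 × 10^-22) = 5.393 g/cm³ = 5390 kg/m³.

5390 kg/m³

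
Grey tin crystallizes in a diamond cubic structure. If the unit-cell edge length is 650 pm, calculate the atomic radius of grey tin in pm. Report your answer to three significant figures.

In a diamond cubic lattice, nearest neighbors lie along the body diagonal with √3·a = 8r.
r = √3·a/8 = 1.7321 × 650 / 8 = 141 pm.

141 pm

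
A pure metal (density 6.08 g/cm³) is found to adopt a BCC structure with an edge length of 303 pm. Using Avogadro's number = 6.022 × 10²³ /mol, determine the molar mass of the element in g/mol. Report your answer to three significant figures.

50.9 g/mol

A BCC cell has Z = 2 atoms; a = 3.030 × 10^-8 cm.
M = ρ·N_A·a³/Z = 6.08 × 6.022 × 10²³ × 2.782 × 10^-23 / 2 = 50.9 g/mol.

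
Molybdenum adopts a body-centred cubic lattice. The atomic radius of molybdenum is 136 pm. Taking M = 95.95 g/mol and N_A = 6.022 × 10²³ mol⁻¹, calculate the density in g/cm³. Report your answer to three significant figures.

10.3 g/cm³

In a BCC lattice, atoms touch along the body diagonal, so √3·a = 4r, giving a = 314.1 pm = 3.141 × 10^-8 cm.
With Z = 2, ρ = Z·M/(N_A·a³) = 2 × 95.95 / (6.022 × 10²³ × 3.098 × 10^-23) = 10.29 g/cm³.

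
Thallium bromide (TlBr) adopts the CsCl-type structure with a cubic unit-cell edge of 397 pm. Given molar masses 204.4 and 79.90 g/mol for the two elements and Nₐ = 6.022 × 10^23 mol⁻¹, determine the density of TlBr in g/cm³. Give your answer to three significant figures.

7.55 g/cm³

The CsCl-type structure contains Z = 1 formula unit per cell; M(TlBr) = 204.4 + 79.90 = 284.3 g/mol.
a³ = (3.970 × 10^-8 cm)³ = 6.257 × 10^-23 cm³.
ρ = 1 × 284.3 / (6.022 × 10²³ × 6.257 × 10^-23) = 7.545 g/cm³.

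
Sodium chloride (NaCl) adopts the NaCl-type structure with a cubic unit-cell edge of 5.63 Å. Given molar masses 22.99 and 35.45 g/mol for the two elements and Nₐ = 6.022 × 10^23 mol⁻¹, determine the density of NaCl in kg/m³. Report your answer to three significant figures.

The NaCl-type structure contains Z = 4 formula units per cell; M(NaCl) = 22.99 + 35.45 = 58.44 g/mol.
a³ = (5.630 × 10^-8 cm)³ = 1.785 × 10^-22 cm³.
ρ = 4 × 58.44 / (6.022 × 10²³ × 1.785 × 10^-22) = 2.175 g/cm³ = 2180 kg/m³.

2180 kg/m³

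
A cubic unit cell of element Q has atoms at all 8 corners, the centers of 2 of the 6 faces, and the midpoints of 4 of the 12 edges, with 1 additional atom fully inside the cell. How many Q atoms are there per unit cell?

Corner atoms are shared by 8 cells (1/8 each), face atoms by 2 (1/2 each), edge atoms by 4 (1/4 each), interior atoms are unshared.
Net atoms = 8 × 1/8 + 2 × 1/2 + 4 × 1/4 + 1 = 1 + 1 + 1 + 1 = 4.

4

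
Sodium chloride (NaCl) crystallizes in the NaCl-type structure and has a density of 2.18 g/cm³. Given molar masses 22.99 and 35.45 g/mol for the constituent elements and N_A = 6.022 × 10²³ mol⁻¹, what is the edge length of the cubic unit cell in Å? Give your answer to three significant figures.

5.63 Å

M(NaCl) = 58.44 g/mol; Z = 4 formula units per cell.
a³ = Z·M/(N_A·ρ) = 4 × 58.44 / (6.022 × 10²³ × 2.18) = 1.781 × 10^-22 cm³, so a = 5.626 × 10^-8 cm = 5.63 Å.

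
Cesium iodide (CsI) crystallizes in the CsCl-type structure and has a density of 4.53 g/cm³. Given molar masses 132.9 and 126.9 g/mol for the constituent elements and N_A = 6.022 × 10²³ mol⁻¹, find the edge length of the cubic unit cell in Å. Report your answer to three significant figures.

4.57 Å

M(CsI) = 259.8 g/mol; Z = 1 formula unit per cell.
a³ = Z·M/(N_A·ρ) = 1 × 259.8 / (6.022 × 10²³ × 4.53) = 9.524 × 10^-23 cm³, so a = 4.567 × 10^-8 cm = 4.57 Å.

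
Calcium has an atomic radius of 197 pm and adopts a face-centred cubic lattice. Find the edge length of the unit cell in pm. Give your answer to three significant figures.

557 pm

In an FCC lattice, atoms touch along the face diagonal, so √2·a = 4r.
a = 4r/√2 = 4 × 197 / 1.4142 = 557 pm.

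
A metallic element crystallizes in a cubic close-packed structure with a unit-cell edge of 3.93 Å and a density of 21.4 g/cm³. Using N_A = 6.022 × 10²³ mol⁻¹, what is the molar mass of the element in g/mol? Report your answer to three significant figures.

196 g/mol

An FCC cell has Z = 4 atoms; a = 3.930 × 10^-8 cm.
M = ρ·N_A·a³/Z = 21.4 × 6.022 × 10²³ × 6.070 × 10^-23 / 4 = 196 g/mol.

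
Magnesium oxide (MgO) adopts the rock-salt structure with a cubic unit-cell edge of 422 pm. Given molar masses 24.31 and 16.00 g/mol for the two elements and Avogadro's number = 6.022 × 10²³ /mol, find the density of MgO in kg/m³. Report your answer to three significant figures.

3560 kg/m³

The rock-salt structure contains Z = 4 formula units per cell; M(MgO) = 24.31 + 16.00 = 40.31 g/mol.
a³ = (4.220 × 10^-8 cm)³ = 7.515 × 10^-23 cm³.
ρ = 4 × 40.31 / (6.022 × 10²³ × 7.515 × 10^-23) = 3.563 g/cm³ = 3560 kg/m³.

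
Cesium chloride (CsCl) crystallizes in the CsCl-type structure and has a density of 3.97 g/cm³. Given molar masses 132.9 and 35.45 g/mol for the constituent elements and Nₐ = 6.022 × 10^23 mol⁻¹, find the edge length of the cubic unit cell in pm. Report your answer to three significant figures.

M(CsCl) = 168.35 g/mol; Z = 1 formula unit per cell.
a³ = Z·M/(N_A·ρ) = 1 × 168.35 / (6.022 × 10²³ × 3.97) = 7.042 × 10^-23 cm³, so a = 4.129 × 10^-8 cm = 413 pm.

413 pm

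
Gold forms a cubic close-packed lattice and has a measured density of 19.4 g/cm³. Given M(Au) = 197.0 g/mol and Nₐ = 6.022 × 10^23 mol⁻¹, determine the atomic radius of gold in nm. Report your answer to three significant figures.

For an FCC cell (Z = 4), a³ = Z·M/(N_A·ρ) = 4 × 197.0 / (6.022 × 10²³ × 19.40) = 6.745 × 10^-23 cm³, so a = 4.071 × 10^-8 cm = 0.4071 nm.
Atoms touch along the face diagonal, so √2·a = 4r, so r = 0.3536 × a = 0.144 nm.

0.144 nm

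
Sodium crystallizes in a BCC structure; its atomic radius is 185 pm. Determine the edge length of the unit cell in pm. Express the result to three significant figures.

In a BCC lattice, atoms touch along the body diagonal, so √3·a = 4r.
a = 4r/√3 = 4 × 185 / 1.7321 = 427 pm.

427 pm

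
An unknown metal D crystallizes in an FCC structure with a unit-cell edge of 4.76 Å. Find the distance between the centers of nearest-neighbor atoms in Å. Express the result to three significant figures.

In an FCC structure, atoms touch along the face diagonal, so √2·a = 4r; the nearest-neighbor distance equals 2r = 0.7071·a.
d = 0.7071 × 4.76 = 3.37 Å.

3.37 Å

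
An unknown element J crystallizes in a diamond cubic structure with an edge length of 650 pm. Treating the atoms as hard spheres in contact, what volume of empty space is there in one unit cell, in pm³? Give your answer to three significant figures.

In a diamond cubic lattice nearest neighbors lie along the body diagonal with √3·a = 8r, so r = 0.2165a = 140.7 pm.
V_cell = a³ = 2.746 × 10^8 pm³; V_atoms = 8 × (4/3)πr³ = 9.340 × 10^7 pm³.
Empty space = 2.746 × 10^8 − 9.340 × 10^7 = 1.81 × 10^8 pm³.

1.81 × 10^8 pm³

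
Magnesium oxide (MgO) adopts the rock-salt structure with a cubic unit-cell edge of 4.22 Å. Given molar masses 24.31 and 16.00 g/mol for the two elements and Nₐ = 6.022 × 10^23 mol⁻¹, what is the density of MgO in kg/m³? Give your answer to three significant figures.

3560 kg/m³

The rock-salt structure contains Z = 4 formula units per cell; M(MgO) = 24.31 + 16.00 = 40.31 g/mol.
a³ = (4.220 × 10^-8 cm)³ = 7.515 × 10^-23 cm³.
ρ = 4 × 40.31 / (6.022 × 10²³ × 7.515 × 10^-23) = 3.563 g/cm³ = 3560 kg/m³.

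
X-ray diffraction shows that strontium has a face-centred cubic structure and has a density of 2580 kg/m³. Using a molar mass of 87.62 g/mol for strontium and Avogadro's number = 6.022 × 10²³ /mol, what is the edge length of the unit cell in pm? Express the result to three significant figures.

With Z = 4 atoms per FCC cell, a³ = Z·M/(N_A·ρ) = 4 × 87.62 / (6.022 × 10²³ × 2.580 g/cm³) = 2.256 × 10^-22 cm³.
a = (2.256 × 10^-22)^(1/3) = 6.087 × 10^-8 cm = 609 pm.

609 pm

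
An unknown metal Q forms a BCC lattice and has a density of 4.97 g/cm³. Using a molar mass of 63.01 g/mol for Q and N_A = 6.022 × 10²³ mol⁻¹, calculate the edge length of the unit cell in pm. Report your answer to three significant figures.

348 pm

With Z = 2 atoms per BCC cell, a³ = Z·M/(N_A·ρ) = 2 × 63.01 / (6.022 × 10²³ × 4.970 g/cm³) = 4.211 × 10^-23 cm³.
a = (4.211 × 10^-23)^(1/3) = 3.479 × 10^-8 cm = 348 pm.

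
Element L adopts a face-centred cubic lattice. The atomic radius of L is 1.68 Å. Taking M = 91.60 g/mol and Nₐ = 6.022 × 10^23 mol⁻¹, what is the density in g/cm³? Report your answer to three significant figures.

In an FCC lattice, atoms touch along the face diagonal, so √2·a = 4r, giving a = 4.752 Å = 4.752 × 10^-8 cm.
With Z = 4, ρ = Z·M/(N_A·a³) = 4 × 91.60 / (6.022 × 10²³ × 1.073 × 10^-22) = 5.671 g/cm³.

5.67 g/cm³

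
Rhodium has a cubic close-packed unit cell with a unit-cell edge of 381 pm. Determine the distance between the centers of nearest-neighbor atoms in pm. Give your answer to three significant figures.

In an FCC structure, atoms touch along the face diagonal, so √2·a = 4r; the nearest-neighbor distance equals 2r = 0.7071·a.
d = 0.7071 × 381 = 269 pm.

269 pm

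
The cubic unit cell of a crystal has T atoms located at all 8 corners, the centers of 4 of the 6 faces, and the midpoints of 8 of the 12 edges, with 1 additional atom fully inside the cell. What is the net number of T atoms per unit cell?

Corner atoms are shared by 8 cells (1/8 each), face atoms by 2 (1/2 each), edge atoms by 4 (1/4 each), interior atoms are unshared.
Net atoms = 8 × 1/8 + 4 × 1/2 + 8 × 1/4 + 1 = 1 + 2 + 2 + 1 = 6.

6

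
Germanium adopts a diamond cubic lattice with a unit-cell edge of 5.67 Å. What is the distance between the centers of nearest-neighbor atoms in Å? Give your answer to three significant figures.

In a diamond cubic structure, nearest neighbors lie along the body diagonal with √3·a = 8r; the nearest-neighbor distance equals 2r = 0.4330·a.
d = 0.4330 × 5.67 = 2.46 Å.

2.46 Å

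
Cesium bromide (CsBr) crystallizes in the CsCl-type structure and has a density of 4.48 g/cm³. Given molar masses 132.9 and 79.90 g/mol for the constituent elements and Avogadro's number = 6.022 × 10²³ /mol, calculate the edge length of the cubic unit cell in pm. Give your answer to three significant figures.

429 pm

M(CsBr) = 212.8 g/mol; Z = 1 formula unit per cell.
a³ = Z·M/(N_A·ρ) = 1 × 212.8 / (6.022 × 10²³ × 4.48) = 7.888 × 10^-23 cm³, so a = 4.289 × 10^-8 cm = 429 pm.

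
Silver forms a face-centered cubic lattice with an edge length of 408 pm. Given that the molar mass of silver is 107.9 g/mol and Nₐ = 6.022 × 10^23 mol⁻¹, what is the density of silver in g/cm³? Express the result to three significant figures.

10.6 g/cm³

An FCC unit cell contains Z = 4 atoms.
Cell volume: a³ = (408 pm)³ = (4.080 × 10^-8 cm)³ = 6.792 × 10^-23 cm³.
ρ = Z·M/(N_A·a³) = 4 × 107.9 / (6.022 × 10²³ × 6.792 × 10^-23) = 10.55 g/cm³.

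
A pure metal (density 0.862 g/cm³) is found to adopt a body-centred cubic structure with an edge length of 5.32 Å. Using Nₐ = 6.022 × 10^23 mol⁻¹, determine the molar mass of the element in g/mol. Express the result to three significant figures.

39.1 g/mol

A BCC cell has Z = 2 atoms; a = 5.320 × 10^-8 cm.
M = ρ·N_A·a³/Z = 0.862 × 6.022 × 10²³ × 1.506 × 10^-22 / 2 = 39.1 g/mol.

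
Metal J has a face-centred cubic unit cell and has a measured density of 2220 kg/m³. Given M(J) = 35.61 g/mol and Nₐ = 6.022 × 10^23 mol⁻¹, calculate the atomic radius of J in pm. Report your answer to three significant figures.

For an FCC cell (Z = 4), a³ = Z·M/(N_A·ρ) = 4 × 35.61 / (6.022 × 10²³ × 2.220) = 1.065 × 10^-22 cm³, so a = 4.741 × 10^-8 cm = 474.1 pm.
Atoms touch along the face diagonal, so √2·a = 4r, so r = 0.3536 × a = 168 pm.

168 pm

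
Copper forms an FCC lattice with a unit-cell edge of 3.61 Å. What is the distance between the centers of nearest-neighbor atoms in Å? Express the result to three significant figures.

In an FCC structure, atoms touch along the face diagonal, so √2·a = 4r; the nearest-neighbor distance equals 2r = 0.7071·a.
d = 0.7071 × 3.61 = 2.55 Å.

2.55 Å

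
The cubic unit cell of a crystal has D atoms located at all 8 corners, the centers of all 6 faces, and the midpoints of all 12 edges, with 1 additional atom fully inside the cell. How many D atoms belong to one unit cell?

Corner atoms are shared by 8 cells (1/8 each), face atoms by 2 (1/2 each), edge atoms by 4 (1/4 each), interior atoms are unshared.
Net atoms = 8 × 1/8 + 6 × 1/2 + 12 × 1/4 + 1 = 1 + 3 + 3 + 1 = 8.

8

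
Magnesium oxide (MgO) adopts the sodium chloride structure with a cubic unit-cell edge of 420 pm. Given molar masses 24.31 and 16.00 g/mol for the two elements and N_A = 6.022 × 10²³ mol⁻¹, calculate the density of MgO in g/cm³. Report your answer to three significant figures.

The sodium chloride structure contains Z = 4 formula units per cell; M(MgO) = 24.31 + 16.00 = 40.31 g/mol.
a³ = (4.200 × 10^-8 cm)³ = 7.409 × 10^-23 cm³.
ρ = 4 × 40.31 / (6.022 × 10²³ × 7.409 × 10^-23) = 3.614 g/cm³.

3.61 g/cm³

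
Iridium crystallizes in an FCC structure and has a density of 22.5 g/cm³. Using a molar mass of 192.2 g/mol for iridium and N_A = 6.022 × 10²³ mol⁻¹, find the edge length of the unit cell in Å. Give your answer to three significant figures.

With Z = 4 atoms per FCC cell, a³ = Z·M/(N_A·ρ) = 4 × 192.2 / (6.022 × 10²³ × 22.50 g/cm³) = 5.674 × 10^-23 cm³.
a = (5.674 × 10^-23)^(1/3) = 3.843 × 10^-8 cm = 3.84 Å.

3.84 Å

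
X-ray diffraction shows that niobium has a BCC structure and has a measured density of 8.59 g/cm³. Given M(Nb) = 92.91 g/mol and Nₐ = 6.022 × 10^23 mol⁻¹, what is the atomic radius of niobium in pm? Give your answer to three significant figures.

For a BCC cell (Z = 2), a³ = Z·M/(N_A·ρ) = 2 × 92.91 / (6.022 × 10²³ × 8.590) = 3.592 × 10^-23 cm³, so a = 3.300 × 10^-8 cm = 330.0 pm.
Atoms touch along the body diagonal, so √3·a = 4r, so r = 0.4330 × a = 143 pm.

143 pm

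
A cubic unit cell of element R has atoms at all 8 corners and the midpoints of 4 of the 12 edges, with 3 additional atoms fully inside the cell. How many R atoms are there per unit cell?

Corner atoms are shared by 8 cells (1/8 each), edge atoms by 4 (1/4 each), interior atoms are unshared.
Net atoms = 8 × 1/8 + 4 × 1/4 + 3 = 1 + 1 + 3 = 5.

5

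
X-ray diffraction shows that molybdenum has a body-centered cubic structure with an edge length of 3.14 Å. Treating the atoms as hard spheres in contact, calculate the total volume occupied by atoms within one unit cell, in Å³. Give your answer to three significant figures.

In a BCC lattice atoms touch along the body diagonal, so √3·a = 4r, so r = 0.4330a = 1.360 Å.
V_atoms = Z × (4/3)πr³ = 2 × (4/3)π × (1.360)³ = 21.1 Å³.

21.1 Å³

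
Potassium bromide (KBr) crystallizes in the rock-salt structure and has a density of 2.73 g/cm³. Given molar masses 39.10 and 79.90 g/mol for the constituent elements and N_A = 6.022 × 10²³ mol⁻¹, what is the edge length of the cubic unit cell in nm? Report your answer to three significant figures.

M(KBr) = 119.0 g/mol; Z = 4 formula units per cell.
a³ = Z·M/(N_A·ρ) = 4 × 119.0 / (6.022 × 10²³ × 2.73) = 2.895 × 10^-22 cm³, so a = 6.616 × 10^-8 cm = 0.662 nm.

0.662 nm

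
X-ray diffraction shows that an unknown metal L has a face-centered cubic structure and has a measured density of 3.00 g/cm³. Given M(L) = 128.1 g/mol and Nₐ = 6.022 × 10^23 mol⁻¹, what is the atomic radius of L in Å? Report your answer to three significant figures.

For an FCC cell (Z = 4), a³ = Z·M/(N_A·ρ) = 4 × 128.1 / (6.022 × 10²³ × 3.000) = 2.836 × 10^-22 cm³, so a = 6.570 × 10^-8 cm = 6.570 Å.
Atoms touch along the face diagonal, so √2·a = 4r, so r = 0.3536 × a = 2.32 Å.

2.32 Å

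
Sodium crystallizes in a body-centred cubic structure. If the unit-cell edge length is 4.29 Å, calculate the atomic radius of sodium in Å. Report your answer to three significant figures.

In a BCC lattice, atoms touch along the body diagonal, so √3·a = 4r.
r = √3·a/4 = 1.7321 × 4.29 / 4 = 1.86 Å.

1.86 Å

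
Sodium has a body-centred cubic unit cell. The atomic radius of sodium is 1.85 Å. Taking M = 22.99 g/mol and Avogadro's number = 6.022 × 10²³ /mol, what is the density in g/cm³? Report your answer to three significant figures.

0.979 g/cm³

In a BCC lattice, atoms touch along the body diagonal, so √3·a = 4r, giving a = 4.272 Å = 4.272 × 10^-8 cm.
With Z = 2, ρ = Z·M/(N_A·a³) = 2 × 22.99 / (6.022 × 10²³ × 7.799 × 10^-23) = 0.9791 g/cm³.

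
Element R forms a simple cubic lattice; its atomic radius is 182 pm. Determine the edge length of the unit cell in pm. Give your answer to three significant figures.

In a simple cubic lattice, atoms touch along the cell edge, so a = 2r.
a = 2r = 2 × 182 = 364 pm.

364 pm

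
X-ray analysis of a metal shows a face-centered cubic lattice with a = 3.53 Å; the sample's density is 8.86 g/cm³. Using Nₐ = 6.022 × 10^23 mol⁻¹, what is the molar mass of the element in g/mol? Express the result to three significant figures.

58.7 g/mol

An FCC cell has Z = 4 atoms; a = 3.530 × 10^-8 cm.
M = ρ·N_A·a³/Z = 8.86 × 6.022 × 10²³ × 4.399 × 10^-23 / 4 = 58.7 g/mol.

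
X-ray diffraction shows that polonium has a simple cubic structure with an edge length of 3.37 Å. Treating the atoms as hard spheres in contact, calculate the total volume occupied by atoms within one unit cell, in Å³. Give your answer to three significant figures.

In a simple cubic lattice atoms touch along the cell edge, so a = 2r, so r = 0.5000a = 1.685 Å.
V_atoms = Z × (4/3)πr³ = 1 × (4/3)π × (1.685)³ = 20.0 Å³.

20.0 Å³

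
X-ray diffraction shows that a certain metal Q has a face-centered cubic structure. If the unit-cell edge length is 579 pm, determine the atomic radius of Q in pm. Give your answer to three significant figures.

205 pm

In an FCC lattice, atoms touch along the face diagonal, so √2·a = 4r.
r = √2·a/4 = 1.4142 × 579 / 4 = 205 pm.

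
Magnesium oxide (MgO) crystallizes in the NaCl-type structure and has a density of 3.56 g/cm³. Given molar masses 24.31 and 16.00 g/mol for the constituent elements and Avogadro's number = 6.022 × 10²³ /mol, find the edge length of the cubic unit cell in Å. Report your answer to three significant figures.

M(MgO) = 40.31 g/mol; Z = 4 formula units per cell.
a³ = Z·M/(N_A·ρ) = 4 × 40.31 / (6.022 × 10²³ × 3.56) = 7.521 × 10^-23 cm³, so a = 4.221 × 10^-8 cm = 4.22 Å.

4.22 Å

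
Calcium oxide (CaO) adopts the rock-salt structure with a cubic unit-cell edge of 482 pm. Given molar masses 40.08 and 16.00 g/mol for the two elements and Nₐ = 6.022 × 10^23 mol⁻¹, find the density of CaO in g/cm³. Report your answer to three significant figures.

The rock-salt structure contains Z = 4 formula units per cell; M(CaO) = 40.08 + 16.00 = 56.08 g/mol.
a³ = (4.820 × 10^-8 cm)³ = 1.120 × 10^-22 cm³.
ρ = 4 × 56.08 / (6.022 × 10²³ × 1.120 × 10^-22) = 3.326 g/cm³.

3.33 g/cm³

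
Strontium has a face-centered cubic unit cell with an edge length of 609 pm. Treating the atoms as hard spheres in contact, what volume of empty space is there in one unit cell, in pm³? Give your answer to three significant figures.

In an FCC lattice atoms touch along the face diagonal, so √2·a = 4r, so r = 0.3536a = 215.3 pm.
V_cell = a³ = 2.259 × 10^8 pm³; V_atoms = 4 × (4/3)πr³ = 1.672 × 10^8 pm³.
Empty space = 2.259 × 10^8 − 1.672 × 10^8 = 5.86 × 10^7 pm³.

5.86 × 10^7 pm³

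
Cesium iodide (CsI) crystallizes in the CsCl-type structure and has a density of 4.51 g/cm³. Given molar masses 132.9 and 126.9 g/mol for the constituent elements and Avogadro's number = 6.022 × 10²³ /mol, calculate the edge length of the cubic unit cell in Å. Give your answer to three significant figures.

M(CsI) = 259.8 g/mol; Z = 1 formula unit per cell.
a³ = Z·M/(N_A·ρ) = 1 × 259.8 / (6.022 × 10²³ × 4.51) = 9.566 × 10^-23 cm³, so a = 4.573 × 10^-8 cm = 4.57 Å.

4.57 Å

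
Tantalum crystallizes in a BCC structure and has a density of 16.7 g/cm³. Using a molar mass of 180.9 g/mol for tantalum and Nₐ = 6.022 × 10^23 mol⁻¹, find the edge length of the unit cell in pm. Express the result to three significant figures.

330 pm

With Z = 2 atoms per BCC cell, a³ = Z·M/(N_A·ρ) = 2 × 180.9 / (6.022 × 10²³ × 16.70 g/cm³) = 3.598 × 10^-23 cm³.
a = (3.598 × 10^-23)^(1/3) = 3.301 × 10^-8 cm = 330 pm.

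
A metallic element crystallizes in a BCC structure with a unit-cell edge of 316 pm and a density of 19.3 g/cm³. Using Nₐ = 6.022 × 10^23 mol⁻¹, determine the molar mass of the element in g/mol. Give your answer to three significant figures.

183 g/mol

A BCC cell has Z = 2 atoms; a = 3.160 × 10^-8 cm.
M = ρ·N_A·a³/Z = 19.3 × 6.022 × 10²³ × 3.155 × 10^-23 / 2 = 183 g/mol.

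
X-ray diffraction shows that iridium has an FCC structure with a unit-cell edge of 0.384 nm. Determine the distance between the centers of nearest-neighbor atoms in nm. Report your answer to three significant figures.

0.272 nm

In an FCC structure, atoms touch along the face diagonal, so √2·a = 4r; the nearest-neighbor distance equals 2r = 0.7071·a.
d = 0.7071 × 0.384 = 0.272 nm.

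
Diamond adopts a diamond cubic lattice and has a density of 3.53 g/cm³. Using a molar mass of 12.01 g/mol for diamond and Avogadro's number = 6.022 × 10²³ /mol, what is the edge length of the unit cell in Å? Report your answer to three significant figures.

With Z = 8 atoms per diamond cubic cell, a³ = Z·M/(N_A·ρ) = 8 × 12.01 / (6.022 × 10²³ × 3.530 g/cm³) = 4.520 × 10^-23 cm³.
a = (4.520 × 10^-23)^(1/3) = 3.562 × 10^-8 cm = 3.56 Å.

3.56 Å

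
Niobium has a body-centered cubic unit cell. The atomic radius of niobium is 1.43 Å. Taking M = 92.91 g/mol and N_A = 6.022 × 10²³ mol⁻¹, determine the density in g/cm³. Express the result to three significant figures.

8.57 g/cm³

In a BCC lattice, atoms touch along the body diagonal, so √3·a = 4r, giving a = 3.302 Å = 3.302 × 10^-8 cm.
With Z = 2, ρ = Z·M/(N_A·a³) = 2 × 92.91 / (6.022 × 10²³ × 3.602 × 10^-23) = 8.567 g/cm³.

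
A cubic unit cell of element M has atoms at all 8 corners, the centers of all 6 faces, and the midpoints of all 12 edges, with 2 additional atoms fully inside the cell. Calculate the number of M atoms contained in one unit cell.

Corner atoms are shared by 8 cells (1/8 each), face atoms by 2 (1/2 each), edge atoms by 4 (1/4 each), interior atoms are unshared.
Net atoms = 8 × 1/8 + 6 × 1/2 + 12 × 1/4 + 2 = 1 + 3 + 3 + 2 = 9.

9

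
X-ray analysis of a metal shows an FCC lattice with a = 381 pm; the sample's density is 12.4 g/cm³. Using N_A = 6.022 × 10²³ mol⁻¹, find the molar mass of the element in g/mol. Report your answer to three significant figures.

An FCC cell has Z = 4 atoms; a = 3.810 × 10^-8 cm.
M = ρ·N_A·a³/Z = 12.4 × 6.022 × 10²³ × 5.531 × 10^-23 / 4 = 103 g/mol.

103 g/mol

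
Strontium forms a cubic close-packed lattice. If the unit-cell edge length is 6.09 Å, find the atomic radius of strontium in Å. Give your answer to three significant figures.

2.15 Å

In an FCC lattice, atoms touch along the face diagonal, so √2·a = 4r.
r = √2·a/4 = 1.4142 × 6.09 / 4 = 2.15 Å.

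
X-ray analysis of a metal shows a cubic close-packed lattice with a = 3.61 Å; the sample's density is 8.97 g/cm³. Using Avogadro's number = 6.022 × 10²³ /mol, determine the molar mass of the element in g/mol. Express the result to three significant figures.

63.5 g/mol

An FCC cell has Z = 4 atoms; a = 3.610 × 10^-8 cm.
M = ρ·N_A·a³/Z = 8.97 × 6.022 × 10²³ × 4.705 × 10^-23 / 4 = 63.5 g/mol.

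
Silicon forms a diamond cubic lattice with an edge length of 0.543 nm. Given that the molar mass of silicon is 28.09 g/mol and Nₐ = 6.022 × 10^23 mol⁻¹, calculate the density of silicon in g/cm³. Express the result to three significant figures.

2.33 g/cm³

A diamond cubic unit cell contains Z = 8 atoms.
Cell volume: a³ = (0.543 nm)³ = (5.430 × 10^-8 cm)³ = 1.601 × 10^-22 cm³.
ρ = Z·M/(N_A·a³) = 8 × 28.09 / (6.022 × 10²³ × 1.601 × 10^-22) = 2.331 g/cm³.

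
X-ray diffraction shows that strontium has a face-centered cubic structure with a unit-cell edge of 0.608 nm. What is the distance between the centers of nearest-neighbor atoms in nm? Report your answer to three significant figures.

0.430 nm

In an FCC structure, atoms touch along the face diagonal, so √2·a = 4r; the nearest-neighbor distance equals 2r = 0.7071·a.
d = 0.7071 × 0.608 = 0.430 nm.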